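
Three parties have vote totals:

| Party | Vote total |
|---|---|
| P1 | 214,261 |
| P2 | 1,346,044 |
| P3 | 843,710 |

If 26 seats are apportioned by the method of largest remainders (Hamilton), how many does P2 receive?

The standard divisor is 2404015/26 ≈ 92462.115.
Standard quotas: P1 2.3173, P2 14.5578, P3 9.1249.
Lower quotas: P1 2, P2 14, P3 9 (sum 25, leaving 1 seat).
Remainders in descending order: P2 0.5578, P1 0.3173, P3 0.1249.
The surplus seat goes to P2.
P2 receives 15.

15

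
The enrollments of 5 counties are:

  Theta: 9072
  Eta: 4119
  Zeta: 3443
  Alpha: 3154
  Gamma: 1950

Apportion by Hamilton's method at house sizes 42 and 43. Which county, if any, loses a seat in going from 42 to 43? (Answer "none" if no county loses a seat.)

At 42 seats: Theta 17, Eta 8, Zeta 7, Alpha 6, Gamma 4.
At 43 seats: Theta 18, Eta 8, Zeta 7, Alpha 6, Gamma 4.
No county's allocation decreased.

none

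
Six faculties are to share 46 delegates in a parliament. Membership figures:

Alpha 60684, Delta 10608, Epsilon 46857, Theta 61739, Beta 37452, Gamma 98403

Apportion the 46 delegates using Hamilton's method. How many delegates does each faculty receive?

Standard divisor: 315743 ÷ 46 ≈ 6863.978.
Standard quotas: Alpha 8.8409, Delta 1.5455, Epsilon 6.8265, Theta 8.9946, Beta 5.4563, Gamma 14.3361.
Lower quotas: Alpha 8, Delta 1, Epsilon 6, Theta 8, Beta 5, Gamma 14 (sum 42, leaving 4 seats).
Remainders in descending order: Theta 0.9946, Alpha 0.8409, Epsilon 0.8265, Delta 0.5455, Beta 0.4563, Gamma 0.3361.
The surplus seats go to Theta, Alpha, Epsilon, Delta.

Alpha 9, Delta 2, Epsilon 7, Theta 9, Beta 5, Gamma 14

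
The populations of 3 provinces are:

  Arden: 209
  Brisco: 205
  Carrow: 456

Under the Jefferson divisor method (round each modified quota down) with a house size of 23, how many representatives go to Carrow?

Standard divisor 870/23 ≈ 37.826; standard quotas: Arden 5.525, Brisco 5.420, Carrow 12.055.
Rounding down gives 5, 5, 12 = 22 seats, so the divisor must be adjusted.
With modified divisor 35: modified quotas Arden 5.971, Brisco 5.857, Carrow 13.029.
Rounding down: Arden 5, Brisco 5, Carrow 13 (total 23).
Carrow receives 13.

13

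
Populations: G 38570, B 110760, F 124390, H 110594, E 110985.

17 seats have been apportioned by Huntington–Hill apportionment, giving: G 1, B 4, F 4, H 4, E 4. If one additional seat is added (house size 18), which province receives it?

F

Priority for the next seat is population ÷ (√(s·(s+1))).
Priorities: G 27273.109, B 24766.689, F 27814.450, H 24729.570, E 24817.000.
Highest priority: F.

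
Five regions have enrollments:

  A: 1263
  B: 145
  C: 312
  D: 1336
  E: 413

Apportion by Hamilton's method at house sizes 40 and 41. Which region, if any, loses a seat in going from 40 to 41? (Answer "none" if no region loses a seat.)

C

At 40 seats: A 14, B 2, C 4, D 15, E 5.
At 41 seats: A 15, B 2, C 3, D 16, E 5.
C drops from 4 to 3.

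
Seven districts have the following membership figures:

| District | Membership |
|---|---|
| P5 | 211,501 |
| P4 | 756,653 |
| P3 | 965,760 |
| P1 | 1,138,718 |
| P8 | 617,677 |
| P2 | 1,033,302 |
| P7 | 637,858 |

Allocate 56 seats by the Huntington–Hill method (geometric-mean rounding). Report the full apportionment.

P5 2, P4 8, P3 10, P1 12, P8 6, P2 11, P7 7

With divisor 96867: modified quotas P5 2.183, P4 7.811, P3 9.970, P1 11.755, P8 6.377, P2 10.667, P7 6.585.
Geometric-mean thresholds: P5 √(2·3)=2.449, P4 √(7·8)=7.483, P3 √(9·10)=9.487, P1 √(11·12)=11.489, P8 √(6·7)=6.481, P2 √(10·11)=10.488, P7 √(6·7)=6.481.
Each quota rounded against its threshold gives P5 2, P4 8, P3 10, P1 12, P8 6, P2 11, P7 7 (total 56).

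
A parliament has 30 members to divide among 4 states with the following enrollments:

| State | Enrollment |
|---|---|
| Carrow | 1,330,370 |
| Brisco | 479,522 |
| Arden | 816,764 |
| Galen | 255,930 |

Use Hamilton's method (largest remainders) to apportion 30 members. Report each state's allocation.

Standard divisor: 2882586 ÷ 30 ≈ 96086.2.
Standard quotas: Carrow 13.8456, Brisco 4.9905, Arden 8.5003, Galen 2.6635.
Lower quotas: Carrow 13, Brisco 4, Arden 8, Galen 2 (sum 27, leaving 3 seats).
Remainders in descending order: Brisco 0.9905, Carrow 0.8456, Galen 0.6635, Arden 0.5003.
Largest remainders: Brisco, Carrow, Galen receive the extra seats.

Carrow: 14, Brisco: 5, Arden: 8, Galen: 3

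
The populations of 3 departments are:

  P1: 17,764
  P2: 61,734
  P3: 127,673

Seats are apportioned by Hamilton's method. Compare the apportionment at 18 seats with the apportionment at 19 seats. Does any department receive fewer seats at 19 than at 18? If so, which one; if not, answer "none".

P1

At 18 seats: P1 2, P2 5, P3 11.
At 19 seats: P1 1, P2 6, P3 12.
P1 drops from 2 to 1.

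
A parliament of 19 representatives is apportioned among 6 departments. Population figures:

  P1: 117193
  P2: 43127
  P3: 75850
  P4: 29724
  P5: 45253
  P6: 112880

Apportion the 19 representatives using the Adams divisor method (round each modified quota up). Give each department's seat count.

P1: 5; P2: 2; P3: 3; P4: 2; P5: 2; P6: 5

Standard divisor 424027/19 ≈ 22317.211; standard quotas: P1 5.251, P2 1.932, P3 3.399, P4 1.332, P5 2.028, P6 5.058.
Rounding up gives 6, 2, 4, 2, 3, 6 = 23 seats, so the divisor must be adjusted.
With modified divisor 26800: modified quotas P1 4.373, P2 1.609, P3 2.830, P4 1.109, P5 1.689, P6 4.212.
Rounding up: P1 5, P2 2, P3 3, P4 2, P5 2, P6 5 (total 19).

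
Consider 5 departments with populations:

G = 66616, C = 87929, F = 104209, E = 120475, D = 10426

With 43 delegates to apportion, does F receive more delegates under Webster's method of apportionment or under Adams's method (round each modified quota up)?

Webster

Webster: G 7, C 10, F 12, E 13, D 1.
Adams: G 7, C 10, F 11, E 13, D 2.
F gets 12 under Webster and 11 under Adams.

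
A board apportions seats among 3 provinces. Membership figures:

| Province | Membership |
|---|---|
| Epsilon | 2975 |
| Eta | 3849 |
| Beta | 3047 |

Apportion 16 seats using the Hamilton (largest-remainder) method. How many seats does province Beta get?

5

The standard divisor is 9871/16 ≈ 616.938.
Standard quotas: Epsilon 4.822, Eta 6.239, Beta 4.939.
Lower quotas: Epsilon 4, Eta 6, Beta 4 (sum 14, leaving 2 seats).
Remainders in descending order: Beta 0.939, Epsilon 0.822, Eta 0.239.
The surplus seats go to Beta, Epsilon.
Beta receives 5.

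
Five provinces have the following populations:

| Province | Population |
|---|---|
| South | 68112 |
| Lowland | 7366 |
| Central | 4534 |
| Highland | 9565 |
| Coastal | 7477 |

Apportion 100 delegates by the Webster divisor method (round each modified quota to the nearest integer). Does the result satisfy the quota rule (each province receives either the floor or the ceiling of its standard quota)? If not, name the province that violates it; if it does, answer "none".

Standard quotas: South 70.179, Lowland 7.590, Central 4.672, Highland 9.855, Coastal 7.704.
Webster allocation: South 69, Lowland 8, Central 5, Highland 10, Coastal 8.
South has quota 70.179 (lower 70, upper 71) but receives 69 — outside the quota interval.

South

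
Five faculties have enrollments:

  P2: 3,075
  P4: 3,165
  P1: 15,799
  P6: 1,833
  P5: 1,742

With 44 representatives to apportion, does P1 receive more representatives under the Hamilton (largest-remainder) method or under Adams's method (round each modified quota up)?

Hamilton: P2 5, P4 6, P1 27, P6 3, P5 3.
Adams: P2 6, P4 6, P1 26, P6 3, P5 3.
P1 gets 27 under Hamilton and 26 under Adams.

Hamilton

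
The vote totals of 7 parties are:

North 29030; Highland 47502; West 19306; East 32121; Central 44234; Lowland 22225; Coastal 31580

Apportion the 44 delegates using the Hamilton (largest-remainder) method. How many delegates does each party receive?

Total 225998; standard divisor 225998/44 ≈ 5136.318.
Standard quotas: North 5.6519, Highland 9.2483, West 3.7587, East 6.2537, Central 8.6120, Lowland 4.3270, Coastal 6.1484.
Lower quotas: North 5, Highland 9, West 3, East 6, Central 8, Lowland 4, Coastal 6 (sum 41, leaving 3 seats).
Remainders in descending order: West 0.7587, North 0.6519, Central 0.6120, Lowland 0.3270, East 0.2537, Highland 0.2483, Coastal 0.1484.
Largest remainders: West, North, Central receive the extra seats.

North=6, Highland=9, West=4, East=6, Central=9, Lowland=4, Coastal=6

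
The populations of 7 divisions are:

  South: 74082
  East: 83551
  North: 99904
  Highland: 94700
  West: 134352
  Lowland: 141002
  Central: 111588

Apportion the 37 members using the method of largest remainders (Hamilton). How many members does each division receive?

South 4, East 4, North 5, Highland 5, West 7, Lowland 7, Central 5

Total 739179; standard divisor 739179/37 ≈ 19977.811.
Standard quotas: South 3.7082, East 4.1822, North 5.0007, Highland 4.7403, West 6.7251, Lowland 7.0579, Central 5.5856.
Lower quotas: South 3, East 4, North 5, Highland 4, West 6, Lowland 7, Central 5 (sum 34, leaving 3 seats).
Remainders in descending order: Highland 0.7403, West 0.7251, South 0.7082, Central 0.5856, East 0.1822, Lowland 0.0579, North 0.0007.
Largest remainders: Highland, West, South receive the extra seats.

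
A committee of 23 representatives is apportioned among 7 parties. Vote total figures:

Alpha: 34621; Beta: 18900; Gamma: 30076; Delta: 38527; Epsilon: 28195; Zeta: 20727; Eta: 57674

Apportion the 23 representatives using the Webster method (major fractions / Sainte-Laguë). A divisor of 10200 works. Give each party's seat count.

With modified divisor 10200: modified quotas Alpha 3.394, Beta 1.853, Gamma 2.949, Delta 3.777, Epsilon 2.764, Zeta 2.032, Eta 5.654.
Rounding to the nearest integer: Alpha 3, Beta 2, Gamma 3, Delta 4, Epsilon 3, Zeta 2, Eta 6 (total 23).

Alpha=3, Beta=2, Gamma=3, Delta=4, Epsilon=3, Zeta=2, Eta=6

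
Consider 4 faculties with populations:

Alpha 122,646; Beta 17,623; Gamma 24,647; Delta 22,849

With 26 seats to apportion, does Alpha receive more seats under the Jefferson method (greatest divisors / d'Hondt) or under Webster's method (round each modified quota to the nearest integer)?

Jefferson

Jefferson: Alpha 18, Beta 2, Gamma 3, Delta 3.
Webster: Alpha 17, Beta 3, Gamma 3, Delta 3.
Alpha gets 18 under Jefferson and 17 under Webster.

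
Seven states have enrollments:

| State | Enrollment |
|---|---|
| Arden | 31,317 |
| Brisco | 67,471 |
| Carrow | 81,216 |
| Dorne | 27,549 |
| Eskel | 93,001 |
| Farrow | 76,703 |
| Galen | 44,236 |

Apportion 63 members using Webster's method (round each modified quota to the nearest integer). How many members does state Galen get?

7

Standard divisor 421493/63 ≈ 6690.365; standard quotas: Arden 4.681, Brisco 10.085, Carrow 12.139, Dorne 4.118, Eskel 13.901, Farrow 11.465, Galen 6.612.
Rounding to the nearest integer gives Arden 5, Brisco 10, Carrow 12, Dorne 4, Eskel 14, Farrow 11, Galen 7 — total 63, matching the house size, so no adjustment is needed.
Galen receives 7.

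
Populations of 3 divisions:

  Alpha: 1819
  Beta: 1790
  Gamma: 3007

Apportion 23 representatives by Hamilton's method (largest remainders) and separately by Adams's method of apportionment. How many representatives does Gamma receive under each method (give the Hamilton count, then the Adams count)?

Hamilton: Alpha 6, Beta 6, Gamma 11.
Adams: Alpha 7, Beta 6, Gamma 10.
Gamma gets 11 under Hamilton and 10 under Adams.

11 and 10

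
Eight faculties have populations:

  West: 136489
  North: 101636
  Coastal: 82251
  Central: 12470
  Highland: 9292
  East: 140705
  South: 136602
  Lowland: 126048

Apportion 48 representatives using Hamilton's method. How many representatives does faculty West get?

9

Standard divisor: 745493 ÷ 48 ≈ 15531.104.
Standard quotas: West 8.7881, North 6.5440, Coastal 5.2959, Central 0.8029, Highland 0.5983, East 9.0596, South 8.7954, Lowland 8.1158.
Lower quotas: West 8, North 6, Coastal 5, Central 0, Highland 0, East 9, South 8, Lowland 8 (sum 44, leaving 4 seats).
Remainders in descending order: Central 0.8029, South 0.7954, West 0.7881, Highland 0.5983, North 0.5440, Coastal 0.2959, Lowland 0.1158, East 0.0596.
The surplus seats go to Central, South, West, Highland.
West receives 9.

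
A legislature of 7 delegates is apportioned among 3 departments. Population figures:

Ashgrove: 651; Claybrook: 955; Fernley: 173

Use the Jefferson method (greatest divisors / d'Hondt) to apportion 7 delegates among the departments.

Ashgrove 3, Claybrook 4, Fernley 0

Standard divisor 1779/7 ≈ 254.143; standard quotas: Ashgrove 2.562, Claybrook 3.758, Fernley 0.681.
Rounding down gives 2, 3, 0 = 5 seats, so the divisor must be adjusted.
With modified divisor 200: modified quotas Ashgrove 3.255, Claybrook 4.775, Fernley 0.865.
Rounding down: Ashgrove 3, Claybrook 4, Fernley 0 (total 7).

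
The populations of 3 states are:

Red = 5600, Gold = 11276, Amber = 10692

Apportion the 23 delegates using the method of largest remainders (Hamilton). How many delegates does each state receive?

Total 27568; standard divisor 27568/23 ≈ 1198.609.
Standard quotas: Red 4.6721, Gold 9.4076, Amber 8.9203.
Lower quotas: Red 4, Gold 9, Amber 8 (sum 21, leaving 2 seats).
Remainders in descending order: Amber 0.9203, Red 0.6721, Gold 0.4076.
The surplus seats go to Amber, Red.

Red: 5, Gold: 9, Amber: 9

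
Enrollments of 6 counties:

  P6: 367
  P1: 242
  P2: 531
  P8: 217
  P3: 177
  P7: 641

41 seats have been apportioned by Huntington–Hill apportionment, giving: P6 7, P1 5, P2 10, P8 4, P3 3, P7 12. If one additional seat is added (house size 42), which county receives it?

P7

Priority for the next seat is population ÷ (√(s·(s+1))).
Priorities: P6 49.042, P1 44.183, P2 50.629, P8 48.523, P3 51.095, P7 51.321.
Highest priority: P7.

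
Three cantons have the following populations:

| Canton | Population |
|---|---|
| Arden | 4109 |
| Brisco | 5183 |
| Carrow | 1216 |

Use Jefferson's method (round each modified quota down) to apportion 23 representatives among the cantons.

Arden: 9; Brisco: 12; Carrow: 2

Standard divisor 10508/23 ≈ 456.87; standard quotas: Arden 8.994, Brisco 11.345, Carrow 2.662.
Rounding down gives 8, 11, 2 = 21 seats, so the divisor must be adjusted.
With modified divisor 420: modified quotas Arden 9.783, Brisco 12.340, Carrow 2.895.
Rounding down: Arden 9, Brisco 12, Carrow 2 (total 23).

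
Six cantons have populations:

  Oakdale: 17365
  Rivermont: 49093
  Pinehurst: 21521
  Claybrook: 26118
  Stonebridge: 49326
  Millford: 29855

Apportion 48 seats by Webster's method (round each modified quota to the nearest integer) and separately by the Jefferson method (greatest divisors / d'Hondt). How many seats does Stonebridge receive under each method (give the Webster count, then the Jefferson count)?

Webster: Oakdale 4, Rivermont 12, Pinehurst 5, Claybrook 7, Stonebridge 12, Millford 8.
Jefferson: Oakdale 4, Rivermont 13, Pinehurst 5, Claybrook 6, Stonebridge 13, Millford 7.
Stonebridge gets 12 under Webster and 13 under Jefferson.

12 and 13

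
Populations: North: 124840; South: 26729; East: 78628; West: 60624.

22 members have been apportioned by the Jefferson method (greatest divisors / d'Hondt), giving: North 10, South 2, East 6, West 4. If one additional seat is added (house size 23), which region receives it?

West

Priority for the next seat is population ÷ (current seats + 1).
Priorities: North 11349.091, South 8909.667, East 11232.571, West 12124.800.
Highest priority: West.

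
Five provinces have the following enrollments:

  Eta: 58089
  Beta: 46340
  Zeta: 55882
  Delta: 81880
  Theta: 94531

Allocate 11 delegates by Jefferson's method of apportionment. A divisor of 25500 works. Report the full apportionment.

With modified divisor 25500: modified quotas Eta 2.278, Beta 1.817, Zeta 2.191, Delta 3.211, Theta 3.707.
Rounding down: Eta 2, Beta 1, Zeta 2, Delta 3, Theta 3 (total 11).

Eta: 2; Beta: 1; Zeta: 2; Delta: 3; Theta: 3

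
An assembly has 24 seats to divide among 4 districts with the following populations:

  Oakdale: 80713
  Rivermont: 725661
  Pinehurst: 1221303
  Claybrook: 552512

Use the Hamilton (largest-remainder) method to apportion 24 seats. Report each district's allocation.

Total 2580189; standard divisor 2580189/24 ≈ 107507.875.
Standard quotas: Oakdale 0.7508, Rivermont 6.7498, Pinehurst 11.3601, Claybrook 5.1393.
Lower quotas: Oakdale 0, Rivermont 6, Pinehurst 11, Claybrook 5 (sum 22, leaving 2 seats).
Remainders in descending order: Oakdale 0.7508, Rivermont 0.7498, Pinehurst 0.3601, Claybrook 0.1393.
The surplus seats go to Oakdale, Rivermont.

Oakdale 1, Rivermont 7, Pinehurst 11, Claybrook 5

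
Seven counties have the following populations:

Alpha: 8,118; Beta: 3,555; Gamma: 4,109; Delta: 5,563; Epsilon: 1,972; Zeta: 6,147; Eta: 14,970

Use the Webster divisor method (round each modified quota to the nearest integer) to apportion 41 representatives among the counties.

Alpha 7; Beta 3; Gamma 4; Delta 5; Epsilon 2; Zeta 6; Eta 14

Standard divisor 44434/41 ≈ 1083.756; standard quotas: Alpha 7.491, Beta 3.280, Gamma 3.791, Delta 5.133, Epsilon 1.820, Zeta 5.672, Eta 13.813.
Rounding to the nearest integer gives Alpha 7, Beta 3, Gamma 4, Delta 5, Epsilon 2, Zeta 6, Eta 14 — total 41, matching the house size, so no adjustment is needed.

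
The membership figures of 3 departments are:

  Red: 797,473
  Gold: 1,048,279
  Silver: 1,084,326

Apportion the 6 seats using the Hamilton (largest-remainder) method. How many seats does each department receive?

Red 2, Gold 2, Silver 2

The standard divisor is 2930078/6 ≈ 488346.333.
Standard quotas: Red 1.6330, Gold 2.1466, Silver 2.2204.
Lower quotas: Red 1, Gold 2, Silver 2 (sum 5, leaving 1 seat).
Remainders in descending order: Red 0.6330, Silver 0.2204, Gold 0.1466.
Largest remainder: Red receives the extra seat.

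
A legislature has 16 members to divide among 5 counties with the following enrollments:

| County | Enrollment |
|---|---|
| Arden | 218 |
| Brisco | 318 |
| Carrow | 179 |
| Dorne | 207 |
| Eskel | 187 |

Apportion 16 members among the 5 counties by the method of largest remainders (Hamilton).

The standard divisor is 1109/16 ≈ 69.312.
Standard quotas: Arden 3.145, Brisco 4.588, Carrow 2.583, Dorne 2.986, Eskel 2.698.
Lower quotas: Arden 3, Brisco 4, Carrow 2, Dorne 2, Eskel 2 (sum 13, leaving 3 seats).
Remainders in descending order: Dorne 0.986, Eskel 0.698, Brisco 0.588, Carrow 0.583, Arden 0.145.
The surplus seats go to Dorne, Eskel, Brisco.

Arden 3; Brisco 5; Carrow 2; Dorne 3; Eskel 3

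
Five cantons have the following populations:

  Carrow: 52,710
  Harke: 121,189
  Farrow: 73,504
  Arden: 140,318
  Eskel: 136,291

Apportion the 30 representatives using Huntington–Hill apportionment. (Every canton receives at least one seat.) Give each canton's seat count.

Carrow 3, Harke 7, Farrow 4, Arden 8, Eskel 8

With divisor 17375: modified quotas Carrow 3.034, Harke 6.975, Farrow 4.230, Arden 8.076, Eskel 7.844.
Geometric-mean thresholds: Carrow √(3·4)=3.464, Harke √(6·7)=6.481, Farrow √(4·5)=4.472, Arden √(8·9)=8.485, Eskel √(7·8)=7.483.
Each quota rounded against its threshold gives Carrow 3, Harke 7, Farrow 4, Arden 8, Eskel 8 (total 30).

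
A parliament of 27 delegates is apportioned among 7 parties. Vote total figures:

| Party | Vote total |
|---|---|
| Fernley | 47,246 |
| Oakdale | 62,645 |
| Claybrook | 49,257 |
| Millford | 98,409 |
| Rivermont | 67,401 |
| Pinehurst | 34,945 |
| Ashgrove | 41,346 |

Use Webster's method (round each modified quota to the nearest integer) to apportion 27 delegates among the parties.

Fernley 3; Oakdale 4; Claybrook 3; Millford 7; Rivermont 5; Pinehurst 2; Ashgrove 3

Standard divisor 401249/27 ≈ 14861.074; standard quotas: Fernley 3.179, Oakdale 4.215, Claybrook 3.314, Millford 6.622, Rivermont 4.535, Pinehurst 2.351, Ashgrove 2.782.
Rounding to the nearest integer gives Fernley 3, Oakdale 4, Claybrook 3, Millford 7, Rivermont 5, Pinehurst 2, Ashgrove 3 — total 27, matching the house size, so no adjustment is needed.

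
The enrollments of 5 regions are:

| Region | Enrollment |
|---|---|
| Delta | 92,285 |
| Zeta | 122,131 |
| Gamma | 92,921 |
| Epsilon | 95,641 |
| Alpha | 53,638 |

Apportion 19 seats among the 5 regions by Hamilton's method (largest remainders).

The standard divisor is 456616/19 ≈ 24032.421.
Standard quotas: Delta 3.8400, Zeta 5.0819, Gamma 3.8665, Epsilon 3.9797, Alpha 2.2319.
Lower quotas: Delta 3, Zeta 5, Gamma 3, Epsilon 3, Alpha 2 (sum 16, leaving 3 seats).
Remainders in descending order: Epsilon 0.9797, Gamma 0.8665, Delta 0.8400, Alpha 0.2319, Zeta 0.0819.
Largest remainders: Epsilon, Gamma, Delta receive the extra seats.

Delta 4, Zeta 5, Gamma 4, Epsilon 4, Alpha 2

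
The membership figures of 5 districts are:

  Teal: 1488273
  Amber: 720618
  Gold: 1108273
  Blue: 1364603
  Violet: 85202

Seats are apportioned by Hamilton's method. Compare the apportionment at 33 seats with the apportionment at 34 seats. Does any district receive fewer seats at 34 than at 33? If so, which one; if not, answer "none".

Violet

At 33 seats: Teal 10, Amber 5, Gold 8, Blue 9, Violet 1.
At 34 seats: Teal 11, Amber 5, Gold 8, Blue 10, Violet 0.
Violet drops from 1 to 0.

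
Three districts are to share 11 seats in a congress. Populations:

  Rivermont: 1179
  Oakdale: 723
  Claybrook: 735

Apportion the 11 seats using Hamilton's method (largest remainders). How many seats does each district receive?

Standard divisor: 2637 ÷ 11 ≈ 239.727.
Standard quotas: Rivermont 4.918, Oakdale 3.016, Claybrook 3.066.
Lower quotas: Rivermont 4, Oakdale 3, Claybrook 3 (sum 10, leaving 1 seat).
Remainders in descending order: Rivermont 0.918, Claybrook 0.066, Oakdale 0.016.
Largest remainder: Rivermont receives the extra seat.

Rivermont: 5; Oakdale: 3; Claybrook: 3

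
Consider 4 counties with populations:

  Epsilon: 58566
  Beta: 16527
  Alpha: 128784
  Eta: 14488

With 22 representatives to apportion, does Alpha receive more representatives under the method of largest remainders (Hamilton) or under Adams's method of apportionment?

Hamilton: Epsilon 6, Beta 2, Alpha 13, Eta 1.
Adams: Epsilon 6, Beta 2, Alpha 12, Eta 2.
Alpha gets 13 under Hamilton and 12 under Adams.

Hamilton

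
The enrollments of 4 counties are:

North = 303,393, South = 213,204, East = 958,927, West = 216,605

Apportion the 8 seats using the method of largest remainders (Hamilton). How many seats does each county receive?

The standard divisor is 1692129/8 ≈ 211516.125.
Standard quotas: North 1.4344, South 1.0080, East 4.5336, West 1.0241.
Lower quotas: North 1, South 1, East 4, West 1 (sum 7, leaving 1 seat).
Remainders in descending order: East 0.5336, North 0.4344, West 0.0241, South 0.0080.
The surplus seat goes to East.

North=1; South=1; East=5; West=1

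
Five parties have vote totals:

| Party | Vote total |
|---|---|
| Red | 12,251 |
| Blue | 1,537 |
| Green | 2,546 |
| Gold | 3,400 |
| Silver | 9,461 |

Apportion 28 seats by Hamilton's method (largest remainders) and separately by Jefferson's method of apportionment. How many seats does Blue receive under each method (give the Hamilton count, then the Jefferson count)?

2 and 1

Hamilton: Red 12, Blue 2, Green 2, Gold 3, Silver 9.
Jefferson: Red 12, Blue 1, Green 2, Gold 3, Silver 10.
Blue gets 2 under Hamilton and 1 under Jefferson.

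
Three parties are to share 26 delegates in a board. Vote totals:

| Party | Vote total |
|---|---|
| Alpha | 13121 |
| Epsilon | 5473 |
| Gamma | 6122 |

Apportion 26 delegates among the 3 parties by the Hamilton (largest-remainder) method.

Standard divisor: 24716 ÷ 26 ≈ 950.615.
Standard quotas: Alpha 13.8026, Epsilon 5.7573, Gamma 6.4400.
Lower quotas: Alpha 13, Epsilon 5, Gamma 6 (sum 24, leaving 2 seats).
Remainders in descending order: Alpha 0.8026, Epsilon 0.7573, Gamma 0.4400.
Largest remainders: Alpha, Epsilon receive the extra seats.

Alpha 14; Epsilon 6; Gamma 6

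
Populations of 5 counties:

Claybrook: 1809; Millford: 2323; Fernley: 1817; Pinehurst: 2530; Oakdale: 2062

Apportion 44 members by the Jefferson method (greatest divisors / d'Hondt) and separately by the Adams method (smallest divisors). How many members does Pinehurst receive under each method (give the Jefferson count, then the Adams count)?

11 and 10

Jefferson: Claybrook 7, Millford 10, Fernley 7, Pinehurst 11, Oakdale 9.
Adams: Claybrook 8, Millford 10, Fernley 8, Pinehurst 10, Oakdale 8.
Pinehurst gets 11 under Jefferson and 10 under Adams.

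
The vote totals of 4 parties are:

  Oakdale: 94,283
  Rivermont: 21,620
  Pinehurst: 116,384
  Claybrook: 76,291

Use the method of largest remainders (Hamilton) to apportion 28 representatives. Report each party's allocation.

Oakdale: 8, Rivermont: 2, Pinehurst: 11, Claybrook: 7

Standard divisor: 308578 ÷ 28 ≈ 11020.643.
Standard quotas: Oakdale 8.5551, Rivermont 1.9618, Pinehurst 10.5605, Claybrook 6.9226.
Lower quotas: Oakdale 8, Rivermont 1, Pinehurst 10, Claybrook 6 (sum 25, leaving 3 seats).
Remainders in descending order: Rivermont 0.9618, Claybrook 0.9226, Pinehurst 0.5605, Oakdale 0.5551.
Largest remainders: Rivermont, Claybrook, Pinehurst receive the extra seats.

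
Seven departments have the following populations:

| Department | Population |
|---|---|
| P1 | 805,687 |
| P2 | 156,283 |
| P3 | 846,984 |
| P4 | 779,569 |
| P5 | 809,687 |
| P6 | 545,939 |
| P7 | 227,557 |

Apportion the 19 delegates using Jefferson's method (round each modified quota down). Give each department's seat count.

Standard divisor 4171706/19 ≈ 219563.474; standard quotas: P1 3.669, P2 0.712, P3 3.858, P4 3.551, P5 3.688, P6 2.486, P7 1.036.
Rounding down gives 3, 0, 3, 3, 3, 2, 1 = 15 seats, so the divisor must be adjusted.
With modified divisor 188400: modified quotas P1 4.276, P2 0.830, P3 4.496, P4 4.138, P5 4.298, P6 2.898, P7 1.208.
Rounding down: P1 4, P2 0, P3 4, P4 4, P5 4, P6 2, P7 1 (total 19).

P1=4; P2=0; P3=4; P4=4; P5=4; P6=2; P7=1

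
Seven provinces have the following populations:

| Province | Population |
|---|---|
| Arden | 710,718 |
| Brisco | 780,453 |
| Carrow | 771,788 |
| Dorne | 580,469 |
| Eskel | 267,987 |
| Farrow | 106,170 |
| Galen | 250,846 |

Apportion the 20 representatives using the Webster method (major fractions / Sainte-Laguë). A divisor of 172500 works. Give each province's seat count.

Arden: 4, Brisco: 5, Carrow: 4, Dorne: 3, Eskel: 2, Farrow: 1, Galen: 1

With modified divisor 172500: modified quotas Arden 4.120, Brisco 4.524, Carrow 4.474, Dorne 3.365, Eskel 1.554, Farrow 0.615, Galen 1.454.
Rounding to the nearest integer: Arden 4, Brisco 5, Carrow 4, Dorne 3, Eskel 2, Farrow 1, Galen 1 (total 20).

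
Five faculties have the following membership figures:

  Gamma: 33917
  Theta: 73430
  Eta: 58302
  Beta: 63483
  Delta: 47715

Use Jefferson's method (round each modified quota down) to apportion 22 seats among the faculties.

Standard divisor 276847/22 ≈ 12583.955; standard quotas: Gamma 2.695, Theta 5.835, Eta 4.633, Beta 5.045, Delta 3.792.
Rounding down gives 2, 5, 4, 5, 3 = 19 seats, so the divisor must be adjusted.
With modified divisor 11500: modified quotas Gamma 2.949, Theta 6.385, Eta 5.070, Beta 5.520, Delta 4.149.
Rounding down: Gamma 2, Theta 6, Eta 5, Beta 5, Delta 4 (total 22).

Gamma: 2, Theta: 6, Eta: 5, Beta: 5, Delta: 4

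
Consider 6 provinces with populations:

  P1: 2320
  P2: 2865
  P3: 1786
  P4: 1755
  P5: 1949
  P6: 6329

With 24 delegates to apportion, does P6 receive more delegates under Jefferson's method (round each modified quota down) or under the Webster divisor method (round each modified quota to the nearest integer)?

Jefferson: P1 3, P2 4, P3 2, P4 2, P5 3, P6 10.
Webster: P1 3, P2 4, P3 3, P4 2, P5 3, P6 9.
P6 gets 10 under Jefferson and 9 under Webster.

Jefferson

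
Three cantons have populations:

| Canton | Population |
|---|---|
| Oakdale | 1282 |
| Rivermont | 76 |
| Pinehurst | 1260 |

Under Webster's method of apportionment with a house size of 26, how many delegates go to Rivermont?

Standard divisor 2618/26 ≈ 100.692; standard quotas: Oakdale 12.732, Rivermont 0.755, Pinehurst 12.513.
Rounding to the nearest integer gives 13, 1, 13 = 27 seats, so the divisor must be adjusted.
With modified divisor 102: modified quotas Oakdale 12.569, Rivermont 0.745, Pinehurst 12.353.
Rounding to the nearest integer: Oakdale 13, Rivermont 1, Pinehurst 12 (total 26).
Rivermont receives 1.

1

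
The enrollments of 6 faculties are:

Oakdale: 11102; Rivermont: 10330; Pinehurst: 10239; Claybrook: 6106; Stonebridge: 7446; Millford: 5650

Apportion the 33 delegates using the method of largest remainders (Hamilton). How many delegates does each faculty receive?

Oakdale=7, Rivermont=7, Pinehurst=6, Claybrook=4, Stonebridge=5, Millford=4

The standard divisor is 50873/33 ≈ 1541.606.
Standard quotas: Oakdale 7.2016, Rivermont 6.7008, Pinehurst 6.6418, Claybrook 3.9608, Stonebridge 4.8300, Millford 3.6650.
Lower quotas: Oakdale 7, Rivermont 6, Pinehurst 6, Claybrook 3, Stonebridge 4, Millford 3 (sum 29, leaving 4 seats).
Remainders in descending order: Claybrook 0.9608, Stonebridge 0.8300, Rivermont 0.7008, Millford 0.6650, Pinehurst 0.6418, Oakdale 0.2016.
Largest remainders: Claybrook, Stonebridge, Rivermont, Millford receive the extra seats.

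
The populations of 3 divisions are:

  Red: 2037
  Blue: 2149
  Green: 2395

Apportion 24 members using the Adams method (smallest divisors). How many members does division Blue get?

Standard divisor 6581/24 ≈ 274.208; standard quotas: Red 7.429, Blue 7.837, Green 8.734.
Rounding up gives 8, 8, 9 = 25 seats, so the divisor must be adjusted.
With modified divisor 295: modified quotas Red 6.905, Blue 7.285, Green 8.119.
Rounding up: Red 7, Blue 8, Green 9 (total 24).
Blue receives 8.

8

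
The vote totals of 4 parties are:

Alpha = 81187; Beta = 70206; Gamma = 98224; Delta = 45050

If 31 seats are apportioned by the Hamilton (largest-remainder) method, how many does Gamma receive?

10

The standard divisor is 294667/31 ≈ 9505.387.
Standard quotas: Alpha 8.5412, Beta 7.3859, Gamma 10.3335, Delta 4.7394.
Lower quotas: Alpha 8, Beta 7, Gamma 10, Delta 4 (sum 29, leaving 2 seats).
Remainders in descending order: Delta 0.7394, Alpha 0.5412, Beta 0.3859, Gamma 0.3335.
Largest remainders: Delta, Alpha receive the extra seats.
Gamma receives 10.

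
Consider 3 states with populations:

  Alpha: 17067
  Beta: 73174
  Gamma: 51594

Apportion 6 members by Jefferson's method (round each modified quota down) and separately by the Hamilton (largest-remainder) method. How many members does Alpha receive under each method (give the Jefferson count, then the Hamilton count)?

0 and 1

Jefferson: Alpha 0, Beta 4, Gamma 2.
Hamilton: Alpha 1, Beta 3, Gamma 2.
Alpha gets 0 under Jefferson and 1 under Hamilton.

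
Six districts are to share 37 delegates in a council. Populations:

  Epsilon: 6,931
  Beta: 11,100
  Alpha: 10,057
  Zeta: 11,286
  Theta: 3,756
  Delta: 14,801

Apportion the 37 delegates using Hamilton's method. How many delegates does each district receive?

The standard divisor is 57931/37 ≈ 1565.703.
Standard quotas: Epsilon 4.4268, Beta 7.0895, Alpha 6.4233, Zeta 7.2083, Theta 2.3989, Delta 9.4533.
Lower quotas: Epsilon 4, Beta 7, Alpha 6, Zeta 7, Theta 2, Delta 9 (sum 35, leaving 2 seats).
Remainders in descending order: Delta 0.4533, Epsilon 0.4268, Alpha 0.4233, Theta 0.3989, Zeta 0.2083, Beta 0.0895.
The surplus seats go to Delta, Epsilon.

Epsilon=5, Beta=7, Alpha=6, Zeta=7, Theta=2, Delta=10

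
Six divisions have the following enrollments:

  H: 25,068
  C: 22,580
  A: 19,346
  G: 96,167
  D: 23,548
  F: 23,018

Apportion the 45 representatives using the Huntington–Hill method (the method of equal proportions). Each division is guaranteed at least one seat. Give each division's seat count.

With divisor 4635: modified quotas H 5.408, C 4.872, A 4.174, G 20.748, D 5.080, F 4.966.
Geometric-mean thresholds: H √(5·6)=5.477, C √(4·5)=4.472, A √(4·5)=4.472, G √(20·21)=20.494, D √(5·6)=5.477, F √(4·5)=4.472.
Each quota rounded against its threshold gives H 5, C 5, A 4, G 21, D 5, F 5 (total 45).

H 5, C 5, A 4, G 21, D 5, F 5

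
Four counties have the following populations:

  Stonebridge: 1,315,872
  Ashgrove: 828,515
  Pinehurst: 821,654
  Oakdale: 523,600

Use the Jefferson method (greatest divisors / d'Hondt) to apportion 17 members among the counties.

Standard divisor 3489641/17 ≈ 205273; standard quotas: Stonebridge 6.410, Ashgrove 4.036, Pinehurst 4.003, Oakdale 2.551.
Rounding down gives 6, 4, 4, 2 = 16 seats, so the divisor must be adjusted.
With modified divisor 181300: modified quotas Stonebridge 7.258, Ashgrove 4.570, Pinehurst 4.532, Oakdale 2.888.
Rounding down: Stonebridge 7, Ashgrove 4, Pinehurst 4, Oakdale 2 (total 17).

Stonebridge: 7, Ashgrove: 4, Pinehurst: 4, Oakdale: 2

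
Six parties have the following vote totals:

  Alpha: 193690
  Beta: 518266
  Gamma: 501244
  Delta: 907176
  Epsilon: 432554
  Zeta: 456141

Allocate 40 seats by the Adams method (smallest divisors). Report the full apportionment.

Alpha 3; Beta 7; Gamma 7; Delta 11; Epsilon 6; Zeta 6

Standard divisor 3009071/40 ≈ 75226.775; standard quotas: Alpha 2.575, Beta 6.889, Gamma 6.663, Delta 12.059, Epsilon 5.750, Zeta 6.064.
Rounding up gives 3, 7, 7, 13, 6, 7 = 43 seats, so the divisor must be adjusted.
With modified divisor 83000: modified quotas Alpha 2.334, Beta 6.244, Gamma 6.039, Delta 10.930, Epsilon 5.211, Zeta 5.496.
Rounding up: Alpha 3, Beta 7, Gamma 7, Delta 11, Epsilon 6, Zeta 6 (total 40).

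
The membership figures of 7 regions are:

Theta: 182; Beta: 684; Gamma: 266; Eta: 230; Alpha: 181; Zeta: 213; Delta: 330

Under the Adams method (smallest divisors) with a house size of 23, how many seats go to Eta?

Standard divisor 2086/23 ≈ 90.696; standard quotas: Theta 2.007, Beta 7.542, Gamma 2.933, Eta 2.536, Alpha 1.996, Zeta 2.349, Delta 3.639.
Rounding up gives 3, 8, 3, 3, 2, 3, 4 = 26 seats, so the divisor must be adjusted.
With modified divisor 108: modified quotas Theta 1.685, Beta 6.333, Gamma 2.463, Eta 2.130, Alpha 1.676, Zeta 1.972, Delta 3.056.
Rounding up: Theta 2, Beta 7, Gamma 3, Eta 3, Alpha 2, Zeta 2, Delta 4 (total 23).
Eta receives 3.

3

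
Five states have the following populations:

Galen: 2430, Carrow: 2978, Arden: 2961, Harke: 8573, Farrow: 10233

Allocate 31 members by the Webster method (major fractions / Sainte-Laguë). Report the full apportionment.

Standard divisor 27175/31 ≈ 876.613; standard quotas: Galen 2.772, Carrow 3.397, Arden 3.378, Harke 9.780, Farrow 11.673.
Rounding to the nearest integer gives Galen 3, Carrow 3, Arden 3, Harke 10, Farrow 12 — total 31, matching the house size, so no adjustment is needed.

Galen=3, Carrow=3, Arden=3, Harke=10, Farrow=12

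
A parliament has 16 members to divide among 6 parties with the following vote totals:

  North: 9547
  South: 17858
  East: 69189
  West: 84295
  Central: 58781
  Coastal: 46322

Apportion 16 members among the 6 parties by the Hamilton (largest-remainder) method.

North: 0; South: 1; East: 4; West: 5; Central: 3; Coastal: 3

Total 285992; standard divisor 285992/16 ≈ 17874.5.
Standard quotas: North 0.5341, South 0.9991, East 3.8708, West 4.7159, Central 3.2885, Coastal 2.5915.
Lower quotas: North 0, South 0, East 3, West 4, Central 3, Coastal 2 (sum 12, leaving 4 seats).
Remainders in descending order: South 0.9991, East 0.8708, West 0.7159, Coastal 0.5915, North 0.5341, Central 0.2885.
Largest remainders: South, East, West, Coastal receive the extra seats.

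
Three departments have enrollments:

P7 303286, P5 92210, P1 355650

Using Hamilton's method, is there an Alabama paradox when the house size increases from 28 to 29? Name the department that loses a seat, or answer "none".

At 28 seats: P7 11, P5 4, P1 13.
At 29 seats: P7 12, P5 3, P1 14.
P5 drops from 4 to 3.

P5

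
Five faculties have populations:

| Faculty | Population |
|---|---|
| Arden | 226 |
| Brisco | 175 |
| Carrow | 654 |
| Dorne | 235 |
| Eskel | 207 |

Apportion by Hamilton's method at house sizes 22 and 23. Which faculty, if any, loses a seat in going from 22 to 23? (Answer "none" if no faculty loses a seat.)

At 22 seats: Arden 3, Brisco 3, Carrow 10, Dorne 3, Eskel 3.
At 23 seats: Arden 3, Brisco 3, Carrow 10, Dorne 4, Eskel 3.
No faculty's allocation decreased.

none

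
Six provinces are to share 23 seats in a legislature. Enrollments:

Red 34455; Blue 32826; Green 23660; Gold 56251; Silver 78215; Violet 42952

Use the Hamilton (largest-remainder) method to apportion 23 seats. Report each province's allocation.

Red=3, Blue=3, Green=2, Gold=5, Silver=7, Violet=3

The standard divisor is 268359/23 ≈ 11667.783.
Standard quotas: Red 2.9530, Blue 2.8134, Green 2.0278, Gold 4.8211, Silver 6.7035, Violet 3.6812.
Lower quotas: Red 2, Blue 2, Green 2, Gold 4, Silver 6, Violet 3 (sum 19, leaving 4 seats).
Remainders in descending order: Red 0.9530, Gold 0.8211, Blue 0.8134, Silver 0.7035, Violet 0.6812, Green 0.0278.
Largest remainders: Red, Gold, Blue, Silver receive the extra seats.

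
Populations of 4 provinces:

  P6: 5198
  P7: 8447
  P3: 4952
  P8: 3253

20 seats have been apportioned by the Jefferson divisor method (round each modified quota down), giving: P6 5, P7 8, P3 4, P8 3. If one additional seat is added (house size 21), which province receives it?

P3

Priority for the next seat is population ÷ (current seats + 1).
Priorities: P6 866.333, P7 938.556, P3 990.400, P8 813.250.
Highest priority: P3.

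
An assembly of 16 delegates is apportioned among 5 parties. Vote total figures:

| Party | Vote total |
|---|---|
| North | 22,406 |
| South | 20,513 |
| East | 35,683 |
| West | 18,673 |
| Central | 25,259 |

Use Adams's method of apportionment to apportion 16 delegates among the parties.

North=3; South=3; East=4; West=3; Central=3

Standard divisor 122534/16 ≈ 7658.375; standard quotas: North 2.926, South 2.679, East 4.659, West 2.438, Central 3.298.
Rounding up gives 3, 3, 5, 3, 4 = 18 seats, so the divisor must be adjusted.
With modified divisor 9100: modified quotas North 2.462, South 2.254, East 3.921, West 2.052, Central 2.776.
Rounding up: North 3, South 3, East 4, West 3, Central 3 (total 16).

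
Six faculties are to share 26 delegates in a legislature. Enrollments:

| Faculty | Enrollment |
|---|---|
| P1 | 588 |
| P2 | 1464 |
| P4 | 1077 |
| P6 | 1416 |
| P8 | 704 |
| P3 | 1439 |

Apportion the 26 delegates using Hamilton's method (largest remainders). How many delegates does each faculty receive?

Total 6688; standard divisor 6688/26 ≈ 257.231.
Standard quotas: P1 2.286, P2 5.691, P4 4.187, P6 5.505, P8 2.737, P3 5.594.
Lower quotas: P1 2, P2 5, P4 4, P6 5, P8 2, P3 5 (sum 23, leaving 3 seats).
Remainders in descending order: P8 0.737, P2 0.691, P3 0.594, P6 0.505, P1 0.286, P4 0.187.
Largest remainders: P8, P2, P3 receive the extra seats.

P1 2; P2 6; P4 4; P6 5; P8 3; P3 6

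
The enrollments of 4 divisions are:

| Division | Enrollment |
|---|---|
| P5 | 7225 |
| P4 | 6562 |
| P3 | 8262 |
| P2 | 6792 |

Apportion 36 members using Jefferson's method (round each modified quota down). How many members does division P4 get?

8

Standard divisor 28841/36 ≈ 801.139; standard quotas: P5 9.018, P4 8.191, P3 10.313, P2 8.478.
Rounding down gives 9, 8, 10, 8 = 35 seats, so the divisor must be adjusted.
With modified divisor 752.9: modified quotas P5 9.596, P4 8.716, P3 10.974, P2 9.021.
Rounding down: P5 9, P4 8, P3 10, P2 9 (total 36).
P4 receives 8.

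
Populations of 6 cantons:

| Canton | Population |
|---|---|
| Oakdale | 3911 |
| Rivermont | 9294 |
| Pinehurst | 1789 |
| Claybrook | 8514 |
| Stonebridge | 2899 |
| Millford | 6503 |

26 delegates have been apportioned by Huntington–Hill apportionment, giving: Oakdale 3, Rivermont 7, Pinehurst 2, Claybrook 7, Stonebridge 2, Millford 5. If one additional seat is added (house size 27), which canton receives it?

Priority for the next seat is population ÷ (√(s·(s+1))).
Priorities: Oakdale 1129.008, Rivermont 1241.963, Pinehurst 730.356, Claybrook 1137.731, Stonebridge 1183.512, Millford 1187.280.
Highest priority: Rivermont.

Rivermont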